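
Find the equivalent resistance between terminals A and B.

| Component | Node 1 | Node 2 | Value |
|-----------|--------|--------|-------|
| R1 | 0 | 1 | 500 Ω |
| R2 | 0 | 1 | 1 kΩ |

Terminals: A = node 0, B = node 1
Reduce the network between node 0 (A) and node 1 (B) by series/parallel combination:
  Rp1 = R1 ‖ R2 (parallel, both between nodes 0 and 1) = 1/(1/500 + 1/1000) = 333.3 Ω
R_eq = 333.3 Ω

Final answer: 333.3 Ω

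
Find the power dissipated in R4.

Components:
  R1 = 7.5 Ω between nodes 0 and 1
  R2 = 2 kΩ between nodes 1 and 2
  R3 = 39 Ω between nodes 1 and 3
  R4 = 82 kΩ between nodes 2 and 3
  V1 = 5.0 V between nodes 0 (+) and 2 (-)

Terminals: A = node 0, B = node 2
Nodal analysis, taking node 2 as the 0 V reference.
Source V1 fixes V_0 = 5 V.
KCL at each unknown node (sum of currents leaving = 0; resistances in Ω):
  Node 1: (V_1 - 5)/7.5 + (V_1 - 0)/2000 + (V_1 - V_3)/39 = 0
  Node 3: (V_3 - V_1)/39 + (V_3 - 0)/82000 = 0
Collecting terms (coefficients in siemens):
  0.1595·V_1 - 0.02564·V_3 = 0.6667
  0.02565·V_3 - 0.02564·V_1 = 0
Determinant D = (0.1595)(0.02565) - (-0.02564)(-0.02564) = 0.003434
V_1 = [(0.6667)(0.02565) - (-0.02564)(0)]/D = 4.981 V
V_3 = [(0.1595)(0) - (0.6667)(-0.02564)]/D = 4.978 V
I_R4 = (V_2 - V_3)/R4 = (0 - 4.978)/82000 = -0.00006071 A
P_R4 = I_R4² × R4 = (-0.00006071)² × 82000 = 0.0003023 W

Final answer: 0.0003023 W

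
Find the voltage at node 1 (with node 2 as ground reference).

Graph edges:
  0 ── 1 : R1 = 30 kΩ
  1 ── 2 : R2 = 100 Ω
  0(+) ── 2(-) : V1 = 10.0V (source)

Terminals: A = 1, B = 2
Nodal analysis, taking node 2 as the 0 V reference.
Source V1 fixes V_0 = 10 V.
KCL at each unknown node (sum of currents leaving = 0; resistances in Ω):
  Node 1: (V_1 - 10)/30000 + (V_1 - 0)/100 = 0
Collecting terms: 0.01003 × V_1 = 0.0003333  =>  V_1 = 0.03322 V
The requested potential is V_1 = 0.03322 V.

Final answer: V_1 = 0.03322 V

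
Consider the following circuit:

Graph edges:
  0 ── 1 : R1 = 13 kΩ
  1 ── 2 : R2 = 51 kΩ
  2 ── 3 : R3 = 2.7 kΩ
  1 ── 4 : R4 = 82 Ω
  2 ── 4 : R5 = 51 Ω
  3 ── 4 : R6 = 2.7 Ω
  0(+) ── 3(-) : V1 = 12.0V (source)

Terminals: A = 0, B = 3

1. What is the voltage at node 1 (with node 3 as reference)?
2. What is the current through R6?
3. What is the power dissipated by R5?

Nodal analysis, taking node 3 as the 0 V reference.
Source V1 fixes V_0 = 12 V.
KCL at each unknown node (sum of currents leaving = 0; resistances in Ω):
  Node 1: (V_1 - 12)/13000 + (V_1 - V_2)/51000 + (V_1 - V_4)/82 = 0
  Node 2: (V_2 - V_1)/51000 + (V_2 - 0)/2700 + (V_2 - V_4)/51 = 0
  Node 4: (V_4 - V_1)/82 + (V_4 - V_2)/51 + (V_4 - 0)/2.7 = 0
Collecting terms (coefficients in siemens):
  0.01229·V_1 - 0.00001961·V_2 - 0.0122·V_4 = 0.0009231
  0.02·V_2 - 0.00001961·V_1 - 0.01961·V_4 = 0
  0.4022·V_4 - 0.0122·V_1 - 0.01961·V_2 = 0
Solving these 3 simultaneous equations (Gaussian elimination) gives:
  V_1 = 0.07756 V, V_2 = 0.002502 V, V_4 = 0.002474 V
Part 1:
  Read off the nodal solution: V_1 = 0.07756 V
Part 2:
  I_R6 = (V_3 - V_4)/R6 = (0 - 0.002474)/2.7 = -0.0009162 A
  Magnitude: I_R6 = 0.0009162 A
Part 3:
  I_R5 = (V_2 - V_4)/R5 = (0.002502 - 0.002474)/51 = 0.0000005452 A
  P_R5 = I_R5² × R5 = (0.0000005452)² × 51 = 0.00000000001516 W

Final answers:
1. V_1 = 0.07756 V
2. I_R6 = 0.0009162 A
3. P_R5 = 1.516e-11 W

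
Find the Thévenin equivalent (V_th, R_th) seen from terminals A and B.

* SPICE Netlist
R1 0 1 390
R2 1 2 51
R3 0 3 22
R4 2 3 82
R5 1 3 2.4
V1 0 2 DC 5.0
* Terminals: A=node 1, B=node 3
Step 1 — V_th is the open-circuit voltage V_A - V_B (nothing connected across the terminals).
Nodal analysis, taking node 2 as the 0 V reference.
Source V1 fixes V_0 = 5 V.
KCL at each unknown node (sum of currents leaving = 0; resistances in Ω):
  Node 1: (V_1 - 5)/390 + (V_1 - 0)/51 + (V_1 - V_3)/2.4 = 0
  Node 3: (V_3 - 5)/22 + (V_3 - 0)/82 + (V_3 - V_1)/2.4 = 0
Collecting terms (coefficients in siemens):
  0.4388·V_1 - 0.4167·V_3 = 0.01282
  0.4743·V_3 - 0.4167·V_1 = 0.2273
Determinant D = (0.4388)(0.4743) - (-0.4167)(-0.4167) = 0.03454
V_1 = [(0.01282)(0.4743) - (-0.4167)(0.2273)]/D = 2.918 V
V_3 = [(0.4388)(0.2273) - (0.01282)(-0.4167)]/D = 3.042 V
V_th = V_1 - V_3 = 2.918 - 3.042 = -0.1245 V
Step 2 — R_th: zero the source — replace V1 by a short circuit (node 2 merges into node 0) — and find the resistance seen between A (node 1) and B (node 3).
Reduce the network between node 1 (A) and node 3 (B) by series/parallel combination:
  Rp1 = R1 ‖ R2 (parallel, both between nodes 0 and 1) = 1/(1/390 + 1/51) = 45.1 Ω
  Rp2 = R3 ‖ R4 (parallel, both between nodes 0 and 3) = 1/(1/22 + 1/82) = 17.35 Ω
  Rs1 = Rp1 + Rp2 (series, joined only at node 0) = 45.1 + 17.35 = 62.45 Ω
  Rp3 = R5 ‖ Rs1 (parallel, both between nodes 1 and 3) = 1/(1/2.4 + 1/62.45) = 2.311 Ω
R_th = 2.311 Ω

Final answer: V_th = -0.1245 V, R_th = 2.311 Ω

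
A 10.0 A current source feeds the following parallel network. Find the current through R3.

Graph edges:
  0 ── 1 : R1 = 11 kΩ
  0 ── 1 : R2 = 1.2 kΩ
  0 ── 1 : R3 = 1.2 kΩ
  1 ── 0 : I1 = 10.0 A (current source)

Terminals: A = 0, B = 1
All resistors sit directly between nodes 0 and 1, so they are in parallel and share one voltage V; the full source current 10 A splits among them.
1/R_par = 1/11000 + 1/1200 + 1/1200 = 0.001758 S  =>  R_par = 569 Ω
V = I × R_par = 10 × 569 = 5690 V
I_R3 = V/R3 = 5690/1200 = 4.741 A

Final answer: 4.741 A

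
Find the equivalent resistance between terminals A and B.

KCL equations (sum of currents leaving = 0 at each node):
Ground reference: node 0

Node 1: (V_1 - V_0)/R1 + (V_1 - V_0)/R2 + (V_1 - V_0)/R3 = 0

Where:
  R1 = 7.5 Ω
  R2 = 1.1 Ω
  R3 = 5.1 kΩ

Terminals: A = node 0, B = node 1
Reduce the network between node 0 (A) and node 1 (B) by series/parallel combination:
  Rp1 = R1 ‖ R2 ‖ R3 (parallel, all between nodes 0 and 1) = 1/(1/7.5 + 1/1.1 + 1/5100) = 0.9591 Ω
R_eq = 0.9591 Ω

Final answer: 0.9591 Ω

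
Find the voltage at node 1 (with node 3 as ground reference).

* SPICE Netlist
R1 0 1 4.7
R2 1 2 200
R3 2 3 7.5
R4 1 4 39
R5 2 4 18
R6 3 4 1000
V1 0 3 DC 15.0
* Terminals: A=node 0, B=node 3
Nodal analysis, taking node 3 as the 0 V reference.
Source V1 fixes V_0 = 15 V.
KCL at each unknown node (sum of currents leaving = 0; resistances in Ω):
  Node 1: (V_1 - 15)/4.7 + (V_1 - V_2)/200 + (V_1 - V_4)/39 = 0
  Node 2: (V_2 - V_1)/200 + (V_2 - 0)/7.5 + (V_2 - V_4)/18 = 0
  Node 4: (V_4 - V_1)/39 + (V_4 - V_2)/18 + (V_4 - 0)/1000 = 0
Collecting terms (coefficients in siemens):
  0.2434·V_1 - 0.005·V_2 - 0.02564·V_4 = 3.191
  0.1939·V_2 - 0.005·V_1 - 0.05556·V_4 = 0
  0.0822·V_4 - 0.02564·V_1 - 0.05556·V_2 = 0
Solving these 3 simultaneous equations (Gaussian elimination) gives:
  V_1 = 13.74 V, V_2 = 1.963 V, V_4 = 5.614 V
The requested potential is V_1 = 13.74 V.

Final answer: V_1 = 13.74 V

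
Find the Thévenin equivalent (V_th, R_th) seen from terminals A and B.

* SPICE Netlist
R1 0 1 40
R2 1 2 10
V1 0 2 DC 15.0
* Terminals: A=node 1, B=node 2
Step 1 — V_th is the open-circuit voltage V_A - V_B (nothing connected across the terminals).
Nodal analysis, taking node 2 as the 0 V reference.
Source V1 fixes V_0 = 15 V.
KCL at each unknown node (sum of currents leaving = 0; resistances in Ω):
  Node 1: (V_1 - 15)/40 + (V_1 - 0)/10 = 0
Collecting terms: 0.125 × V_1 = 0.375  =>  V_1 = 3 V
V_th = V_1 - V_2 = 3 - 0 = 3 V
Step 2 — R_th: zero the source — replace V1 by a short circuit (node 2 merges into node 0) — and find the resistance seen between A (node 1) and B (node 0).
Reduce the network between node 1 (A) and node 0 (B) by series/parallel combination:
  Rp1 = R1 ‖ R2 (parallel, both between nodes 0 and 1) = 1/(1/40 + 1/10) = 8 Ω
R_th = 8 Ω

Final answer: V_th = 3 V, R_th = 8 Ω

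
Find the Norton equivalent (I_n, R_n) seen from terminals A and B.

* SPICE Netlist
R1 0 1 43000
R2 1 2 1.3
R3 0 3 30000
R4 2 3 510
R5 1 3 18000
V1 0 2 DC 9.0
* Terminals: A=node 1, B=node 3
Find the Thévenin equivalent first; then I_n = V_th/R_th and R_n = R_th.
Step 1 — V_th is the open-circuit voltage V_A - V_B (nothing connected across the terminals).
Nodal analysis, taking node 2 as the 0 V reference.
Source V1 fixes V_0 = 9 V.
KCL at each unknown node (sum of currents leaving = 0; resistances in Ω):
  Node 1: (V_1 - 9)/43000 + (V_1 - 0)/1.3 + (V_1 - V_3)/18000 = 0
  Node 3: (V_3 - 9)/30000 + (V_3 - 0)/510 + (V_3 - V_1)/18000 = 0
Collecting terms (coefficients in siemens):
  0.7693·V_1 - 0.00005556·V_3 = 0.0002093
  0.00205·V_3 - 0.00005556·V_1 = 0.0003
Determinant D = (0.7693)(0.00205) - (-0.00005556)(-0.00005556) = 0.001577
V_1 = [(0.0002093)(0.00205) - (-0.00005556)(0.0003)]/D = 0.0002826 V
V_3 = [(0.7693)(0.0003) - (0.0002093)(-0.00005556)]/D = 0.1464 V
V_th = V_1 - V_3 = 0.0002826 - 0.1464 = -0.1461 V
Step 2 — R_th: zero the source — replace V1 by a short circuit (node 2 merges into node 0) — and find the resistance seen between A (node 1) and B (node 3).
Reduce the network between node 1 (A) and node 3 (B) by series/parallel combination:
  Rp1 = R1 ‖ R2 (parallel, both between nodes 0 and 1) = 1/(1/43000 + 1/1.3) = 1.3 Ω
  Rp2 = R3 ‖ R4 (parallel, both between nodes 0 and 3) = 1/(1/30000 + 1/510) = 501.5 Ω
  Rs1 = Rp1 + Rp2 (series, joined only at node 0) = 1.3 + 501.5 = 502.8 Ω
  Rp3 = R5 ‖ Rs1 (parallel, both between nodes 1 and 3) = 1/(1/18000 + 1/502.8) = 489.1 Ω
R_th = 489.1 Ω
I_n = V_th/R_th = -0.1461/489.1 = -0.0002987 A, and R_n = R_th = 489.1 Ω

Final answer: I_n = -0.0002987 A, R_n = 489.1 Ω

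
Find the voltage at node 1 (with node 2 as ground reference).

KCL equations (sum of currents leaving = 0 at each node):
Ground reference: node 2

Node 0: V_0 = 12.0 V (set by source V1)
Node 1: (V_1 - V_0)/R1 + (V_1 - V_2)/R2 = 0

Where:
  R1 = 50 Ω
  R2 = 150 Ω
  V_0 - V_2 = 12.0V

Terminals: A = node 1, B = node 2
Nodal analysis, taking node 2 as the 0 V reference.
Source V1 fixes V_0 = 12 V.
KCL at each unknown node (sum of currents leaving = 0; resistances in Ω):
  Node 1: (V_1 - 12)/50 + (V_1 - 0)/150 = 0
Collecting terms: 0.02667 × V_1 = 0.24  =>  V_1 = 9 V
The requested potential is V_1 = 9 V.

Final answer: V_1 = 9 V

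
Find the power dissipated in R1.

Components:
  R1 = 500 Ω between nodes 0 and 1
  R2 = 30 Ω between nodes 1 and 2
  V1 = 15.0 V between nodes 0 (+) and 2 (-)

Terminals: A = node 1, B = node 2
Nodal analysis, taking node 2 as the 0 V reference.
Source V1 fixes V_0 = 15 V.
KCL at each unknown node (sum of currents leaving = 0; resistances in Ω):
  Node 1: (V_1 - 15)/500 + (V_1 - 0)/30 = 0
Collecting terms: 0.03533 × V_1 = 0.03  =>  V_1 = 0.8491 V
I_R1 = (V_0 - V_1)/R1 = (15 - 0.8491)/500 = 0.0283 A
P_R1 = I_R1² × R1 = (0.0283)² × 500 = 0.4005 W

Final answer: 0.4005 W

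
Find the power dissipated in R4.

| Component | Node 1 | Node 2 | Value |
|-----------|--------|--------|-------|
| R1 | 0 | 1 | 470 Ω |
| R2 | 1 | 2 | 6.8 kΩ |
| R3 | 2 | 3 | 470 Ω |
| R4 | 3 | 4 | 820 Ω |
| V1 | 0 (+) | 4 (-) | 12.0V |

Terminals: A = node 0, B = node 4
Nodal analysis, taking node 4 as the 0 V reference.
Source V1 fixes V_0 = 12 V.
KCL at each unknown node (sum of currents leaving = 0; resistances in Ω):
  Node 1: (V_1 - 12)/470 + (V_1 - V_2)/6800 = 0
  Node 2: (V_2 - V_1)/6800 + (V_2 - V_3)/470 = 0
  Node 3: (V_3 - V_2)/470 + (V_3 - 0)/820 = 0
Collecting terms (coefficients in siemens):
  0.002275·V_1 - 0.0001471·V_2 = 0.02553
  0.002275·V_2 - 0.0001471·V_1 - 0.002128·V_3 = 0
  0.003347·V_3 - 0.002128·V_2 = 0
Solving these 3 simultaneous equations (Gaussian elimination) gives:
  V_1 = 11.34 V, V_2 = 1.808 V, V_3 = 1.15 V
I_R4 = (V_3 - V_4)/R4 = (1.15 - 0)/820 = 0.001402 A
P_R4 = I_R4² × R4 = (0.001402)² × 820 = 0.001611 W

Final answer: 0.001611 W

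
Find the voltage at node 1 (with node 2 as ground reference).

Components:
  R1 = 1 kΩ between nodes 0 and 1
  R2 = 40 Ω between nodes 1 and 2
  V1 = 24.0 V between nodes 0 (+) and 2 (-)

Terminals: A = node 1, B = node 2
Nodal analysis, taking node 2 as the 0 V reference.
Source V1 fixes V_0 = 24 V.
KCL at each unknown node (sum of currents leaving = 0; resistances in Ω):
  Node 1: (V_1 - 24)/1000 + (V_1 - 0)/40 = 0
Collecting terms: 0.026 × V_1 = 0.024  =>  V_1 = 0.9231 V
The requested potential is V_1 = 0.9231 V.

Final answer: V_1 = 0.9231 V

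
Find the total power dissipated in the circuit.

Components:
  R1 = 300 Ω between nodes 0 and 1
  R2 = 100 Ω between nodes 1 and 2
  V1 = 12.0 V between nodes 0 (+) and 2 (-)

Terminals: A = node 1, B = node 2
Nodal analysis, taking node 2 as the 0 V reference.
Source V1 fixes V_0 = 12 V.
KCL at each unknown node (sum of currents leaving = 0; resistances in Ω):
  Node 1: (V_1 - 12)/300 + (V_1 - 0)/100 = 0
Collecting terms: 0.01333 × V_1 = 0.04  =>  V_1 = 3 V
Power in each resistor, P = (ΔV)²/R:
  P_R1 = (12 - 3)²/300 = 0.27 W
  P_R2 = (3 - 0)²/100 = 0.09 W
P_total = P_R1 + P_R2 = 0.36 W

Final answer: 0.36 W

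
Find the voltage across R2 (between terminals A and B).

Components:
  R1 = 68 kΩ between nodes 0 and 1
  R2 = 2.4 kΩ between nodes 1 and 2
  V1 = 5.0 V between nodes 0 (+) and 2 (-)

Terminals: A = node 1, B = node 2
R1 and R2 are in series across V1 (node 0 → node 1 → node 2), and the output A–B is taken across R2, so this is a voltage divider.
Series current: I = V1/(R1 + R2) = 5/(68000 + 2400) = 5/70400 = 0.00007102 A
V_R2 = I × R2 = V1 × R2/(R1 + R2) = 5 × 2400/70400 = 0.1705 V

Final answer: 0.1705 V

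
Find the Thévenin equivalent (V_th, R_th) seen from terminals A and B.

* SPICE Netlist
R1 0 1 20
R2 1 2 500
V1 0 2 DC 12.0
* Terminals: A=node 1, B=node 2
Step 1 — V_th is the open-circuit voltage V_A - V_B (nothing connected across the terminals).
Nodal analysis, taking node 2 as the 0 V reference.
Source V1 fixes V_0 = 12 V.
KCL at each unknown node (sum of currents leaving = 0; resistances in Ω):
  Node 1: (V_1 - 12)/20 + (V_1 - 0)/500 = 0
Collecting terms: 0.052 × V_1 = 0.6  =>  V_1 = 11.54 V
V_th = V_1 - V_2 = 11.54 - 0 = 11.54 V
Step 2 — R_th: zero the source — replace V1 by a short circuit (node 2 merges into node 0) — and find the resistance seen between A (node 1) and B (node 0).
Reduce the network between node 1 (A) and node 0 (B) by series/parallel combination:
  Rp1 = R1 ‖ R2 (parallel, both between nodes 0 and 1) = 1/(1/20 + 1/500) = 19.23 Ω
R_th = 19.23 Ω

Final answer: V_th = 11.54 V, R_th = 19.23 Ω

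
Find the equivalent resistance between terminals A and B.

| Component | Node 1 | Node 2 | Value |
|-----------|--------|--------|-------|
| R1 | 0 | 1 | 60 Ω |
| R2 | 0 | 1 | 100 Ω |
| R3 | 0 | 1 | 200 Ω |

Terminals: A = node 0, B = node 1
Reduce the network between node 0 (A) and node 1 (B) by series/parallel combination:
  Rp1 = R1 ‖ R2 ‖ R3 (parallel, all between nodes 0 and 1) = 1/(1/60 + 1/100 + 1/200) = 31.58 Ω
R_eq = 31.58 Ω

Final answer: 31.58 Ω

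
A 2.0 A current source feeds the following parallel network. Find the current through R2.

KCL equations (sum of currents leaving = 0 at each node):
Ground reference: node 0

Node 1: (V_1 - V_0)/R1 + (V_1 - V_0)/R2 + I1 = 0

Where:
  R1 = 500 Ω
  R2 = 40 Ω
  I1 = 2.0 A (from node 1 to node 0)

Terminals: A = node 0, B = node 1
All resistors sit directly between nodes 0 and 1, so they are in parallel and share one voltage V; the full source current 2 A splits among them.
1/R_par = 1/500 + 1/40 = 0.027 S  =>  R_par = 37.04 Ω
V = I × R_par = 2 × 37.04 = 74.07 V
I_R2 = V/R2 = 74.07/40 = 1.852 A

Final answer: 1.852 A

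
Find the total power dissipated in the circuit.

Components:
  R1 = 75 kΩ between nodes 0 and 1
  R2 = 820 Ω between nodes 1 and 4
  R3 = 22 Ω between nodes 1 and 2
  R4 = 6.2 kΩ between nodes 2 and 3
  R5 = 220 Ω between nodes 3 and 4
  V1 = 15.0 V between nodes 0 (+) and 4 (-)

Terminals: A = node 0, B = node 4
Nodal analysis, taking node 4 as the 0 V reference.
Source V1 fixes V_0 = 15 V.
KCL at each unknown node (sum of currents leaving = 0; resistances in Ω):
  Node 1: (V_1 - 15)/75000 + (V_1 - 0)/820 + (V_1 - V_2)/22 = 0
  Node 2: (V_2 - V_1)/22 + (V_2 - V_3)/6200 = 0
  Node 3: (V_3 - V_2)/6200 + (V_3 - 0)/220 = 0
Collecting terms (coefficients in siemens):
  0.04669·V_1 - 0.04545·V_2 = 0.0002
  0.04562·V_2 - 0.04545·V_1 - 0.0001613·V_3 = 0
  0.004707·V_3 - 0.0001613·V_2 = 0
Solving these 3 simultaneous equations (Gaussian elimination) gives:
  V_1 = 0.1441 V, V_2 = 0.1436 V, V_3 = 0.004921 V
Power in each resistor, P = (ΔV)²/R:
  P_R1 = (15 - 0.1441)²/75000 = 0.002943 W
  P_R2 = (0.1441 - 0)²/820 = 0.00002532 W
  P_R3 = (0.1441 - 0.1436)²/22 = 0.00000001101 W
  P_R4 = (0.1436 - 0.004921)²/6200 = 0.000003102 W
  P_R5 = (0.004921 - 0)²/220 = 0.0000001101 W
P_total = P_R1 + P_R2 + P_R3 + P_R4 + P_R5 = 0.002971 W

Final answer: 0.002971 W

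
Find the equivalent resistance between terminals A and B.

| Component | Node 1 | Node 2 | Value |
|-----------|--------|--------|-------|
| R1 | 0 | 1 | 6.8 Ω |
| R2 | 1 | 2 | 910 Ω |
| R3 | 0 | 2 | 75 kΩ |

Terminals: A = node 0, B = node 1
Reduce the network between node 0 (A) and node 1 (B) by series/parallel combination:
  Rs1 = R3 + R2 (series, joined only at node 2) = 75000 + 910 = 75910 Ω
  Rp1 = R1 ‖ Rs1 (parallel, both between nodes 0 and 1) = 1/(1/6.8 + 1/75910) = 6.799 Ω
R_eq = 6.799 Ω

Final answer: 6.799 Ω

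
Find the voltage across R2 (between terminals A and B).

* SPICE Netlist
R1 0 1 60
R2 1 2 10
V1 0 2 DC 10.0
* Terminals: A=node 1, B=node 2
R1 and R2 are in series across V1 (node 0 → node 1 → node 2), and the output A–B is taken across R2, so this is a voltage divider.
Series current: I = V1/(R1 + R2) = 10/(60 + 10) = 10/70 = 0.1429 A
V_R2 = I × R2 = V1 × R2/(R1 + R2) = 10 × 10/70 = 1.429 V

Final answer: 1.429 V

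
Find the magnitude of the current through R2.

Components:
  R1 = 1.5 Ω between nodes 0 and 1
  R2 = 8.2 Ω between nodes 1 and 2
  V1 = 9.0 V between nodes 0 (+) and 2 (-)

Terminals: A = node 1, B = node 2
Nodal analysis, taking node 2 as the 0 V reference.
Source V1 fixes V_0 = 9 V.
KCL at each unknown node (sum of currents leaving = 0; resistances in Ω):
  Node 1: (V_1 - 9)/1.5 + (V_1 - 0)/8.2 = 0
Collecting terms: 0.7886 × V_1 = 6  =>  V_1 = 7.608 V
I_R2 = (V_1 - V_2)/R2 = (7.608 - 0)/8.2 = 0.9278 A
|I_R2| = 0.9278 A

Final answer: |I_R2| = 0.9278 A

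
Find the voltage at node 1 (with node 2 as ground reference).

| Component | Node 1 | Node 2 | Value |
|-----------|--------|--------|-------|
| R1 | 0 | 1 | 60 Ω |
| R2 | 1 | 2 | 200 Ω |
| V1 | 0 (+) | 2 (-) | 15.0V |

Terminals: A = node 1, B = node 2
Nodal analysis, taking node 2 as the 0 V reference.
Source V1 fixes V_0 = 15 V.
KCL at each unknown node (sum of currents leaving = 0; resistances in Ω):
  Node 1: (V_1 - 15)/60 + (V_1 - 0)/200 = 0
Collecting terms: 0.02167 × V_1 = 0.25  =>  V_1 = 11.54 V
The requested potential is V_1 = 11.54 V.

Final answer: V_1 = 11.54 V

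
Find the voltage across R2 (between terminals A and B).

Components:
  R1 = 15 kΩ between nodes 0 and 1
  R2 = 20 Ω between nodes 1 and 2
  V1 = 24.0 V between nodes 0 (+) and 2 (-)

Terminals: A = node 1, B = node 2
R1 and R2 are in series across V1 (node 0 → node 1 → node 2), and the output A–B is taken across R2, so this is a voltage divider.
Series current: I = V1/(R1 + R2) = 24/(15000 + 20) = 24/15020 = 0.001598 A
V_R2 = I × R2 = V1 × R2/(R1 + R2) = 24 × 20/15020 = 0.03196 V

Final answer: 0.03196 V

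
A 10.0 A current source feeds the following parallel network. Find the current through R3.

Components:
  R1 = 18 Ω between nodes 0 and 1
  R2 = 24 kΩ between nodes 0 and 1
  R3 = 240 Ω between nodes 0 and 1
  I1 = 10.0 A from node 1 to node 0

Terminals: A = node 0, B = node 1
All resistors sit directly between nodes 0 and 1, so they are in parallel and share one voltage V; the full source current 10 A splits among them.
1/R_par = 1/18 + 1/24000 + 1/240 = 0.05976 S  =>  R_par = 16.73 Ω
V = I × R_par = 10 × 16.73 = 167.3 V
I_R3 = V/R3 = 167.3/240 = 0.6972 A

Final answer: 0.6972 A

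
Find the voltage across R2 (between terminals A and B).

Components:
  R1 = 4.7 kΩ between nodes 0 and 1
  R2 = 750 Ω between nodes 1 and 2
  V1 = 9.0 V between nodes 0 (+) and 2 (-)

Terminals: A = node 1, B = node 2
R1 and R2 are in series across V1 (node 0 → node 1 → node 2), and the output A–B is taken across R2, so this is a voltage divider.
Series current: I = V1/(R1 + R2) = 9/(4700 + 750) = 9/5450 = 0.001651 A
V_R2 = I × R2 = V1 × R2/(R1 + R2) = 9 × 750/5450 = 1.239 V

Final answer: 1.239 V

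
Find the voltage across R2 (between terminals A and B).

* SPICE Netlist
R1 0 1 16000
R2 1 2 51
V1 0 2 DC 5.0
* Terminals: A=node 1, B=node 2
R1 and R2 are in series across V1 (node 0 → node 1 → node 2), and the output A–B is taken across R2, so this is a voltage divider.
Series current: I = V1/(R1 + R2) = 5/(16000 + 51) = 5/16050 = 0.0003115 A
V_R2 = I × R2 = V1 × R2/(R1 + R2) = 5 × 51/16050 = 0.01589 V

Final answer: 0.01589 V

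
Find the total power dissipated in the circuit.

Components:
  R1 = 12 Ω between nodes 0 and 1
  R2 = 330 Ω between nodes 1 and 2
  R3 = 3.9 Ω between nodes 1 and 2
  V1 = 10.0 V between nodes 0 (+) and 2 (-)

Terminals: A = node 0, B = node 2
Nodal analysis, taking node 2 as the 0 V reference.
Source V1 fixes V_0 = 10 V.
KCL at each unknown node (sum of currents leaving = 0; resistances in Ω):
  Node 1: (V_1 - 10)/12 + (V_1 - 0)/330 + (V_1 - 0)/3.9 = 0
Collecting terms: 0.3428 × V_1 = 0.8333  =>  V_1 = 2.431 V
Power in each resistor, P = (ΔV)²/R:
  P_R1 = (10 - 2.431)²/12 = 4.774 W
  P_R2 = (2.431 - 0)²/330 = 0.01791 W
  P_R3 = (2.431 - 0)²/3.9 = 1.516 W
P_total = P_R1 + P_R2 + P_R3 = 6.307 W

Final answer: 6.307 W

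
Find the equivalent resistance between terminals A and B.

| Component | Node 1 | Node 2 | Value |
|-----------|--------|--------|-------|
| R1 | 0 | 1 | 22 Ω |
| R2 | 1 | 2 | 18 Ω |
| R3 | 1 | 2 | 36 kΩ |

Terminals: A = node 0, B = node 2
Reduce the network between node 0 (A) and node 2 (B) by series/parallel combination:
  Rp1 = R2 ‖ R3 (parallel, both between nodes 1 and 2) = 1/(1/18 + 1/36000) = 17.99 Ω
  Rs1 = R1 + Rp1 (series, joined only at node 1) = 22 + 17.99 = 39.99 Ω
R_eq = 39.99 Ω

Final answer: 39.99 Ω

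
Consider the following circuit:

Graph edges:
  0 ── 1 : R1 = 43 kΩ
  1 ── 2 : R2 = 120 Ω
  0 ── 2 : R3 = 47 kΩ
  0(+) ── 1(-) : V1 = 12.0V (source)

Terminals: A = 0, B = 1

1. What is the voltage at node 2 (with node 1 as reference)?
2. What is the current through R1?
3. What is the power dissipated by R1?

Nodal analysis, taking node 1 as the 0 V reference.
Source V1 fixes V_0 = 12 V.
KCL at each unknown node (sum of currents leaving = 0; resistances in Ω):
  Node 2: (V_2 - 0)/120 + (V_2 - 12)/47000 = 0
Collecting terms: 0.008355 × V_2 = 0.0002553  =>  V_2 = 0.03056 V
Part 1:
  Read off the nodal solution: V_2 = 0.03056 V
Part 2:
  I_R1 = (V_0 - V_1)/R1 = (12 - 0)/43000 = 0.0002791 A
  Magnitude: I_R1 = 0.0002791 A
Part 3:
  I_R1 = (V_0 - V_1)/R1 = (12 - 0)/43000 = 0.0002791 A
  P_R1 = I_R1² × R1 = (0.0002791)² × 43000 = 0.003349 W

Final answers:
1. V_2 = 0.03056 V
2. I_R1 = 0.0002791 A
3. P_R1 = 0.003349 W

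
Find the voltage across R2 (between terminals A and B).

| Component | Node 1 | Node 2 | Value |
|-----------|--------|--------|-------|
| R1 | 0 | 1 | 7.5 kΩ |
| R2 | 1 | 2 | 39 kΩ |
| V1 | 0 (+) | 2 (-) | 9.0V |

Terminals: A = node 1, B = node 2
R1 and R2 are in series across V1 (node 0 → node 1 → node 2), and the output A–B is taken across R2, so this is a voltage divider.
Series current: I = V1/(R1 + R2) = 9/(7500 + 39000) = 9/46500 = 0.0001935 A
V_R2 = I × R2 = V1 × R2/(R1 + R2) = 9 × 39000/46500 = 7.548 V

Final answer: 7.548 V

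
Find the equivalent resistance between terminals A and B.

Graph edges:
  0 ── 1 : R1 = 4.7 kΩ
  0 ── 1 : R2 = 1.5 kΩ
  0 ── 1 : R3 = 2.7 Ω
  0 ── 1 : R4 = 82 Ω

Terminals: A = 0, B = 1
Reduce the network between node 0 (A) and node 1 (B) by series/parallel combination:
  Rp1 = R1 ‖ R2 ‖ R3 ‖ R4 (parallel, all between nodes 0 and 1) = 1/(1/4700 + 1/1500 + 1/2.7 + 1/82) = 2.608 Ω
R_eq = 2.608 Ω

Final answer: 2.608 Ω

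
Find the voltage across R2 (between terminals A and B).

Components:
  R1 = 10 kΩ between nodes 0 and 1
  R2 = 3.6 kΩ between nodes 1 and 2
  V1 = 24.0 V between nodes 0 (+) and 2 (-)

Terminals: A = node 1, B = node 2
R1 and R2 are in series across V1 (node 0 → node 1 → node 2), and the output A–B is taken across R2, so this is a voltage divider.
Series current: I = V1/(R1 + R2) = 24/(10000 + 3600) = 24/13600 = 0.001765 A
V_R2 = I × R2 = V1 × R2/(R1 + R2) = 24 × 3600/13600 = 6.353 V

Final answer: 6.353 V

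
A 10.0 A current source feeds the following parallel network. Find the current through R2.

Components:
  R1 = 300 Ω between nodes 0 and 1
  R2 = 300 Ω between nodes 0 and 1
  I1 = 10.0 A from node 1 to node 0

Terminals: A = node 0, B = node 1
All resistors sit directly between nodes 0 and 1, so they are in parallel and share one voltage V; the full source current 10 A splits among them.
1/R_par = 1/300 + 1/300 = 0.006667 S  =>  R_par = 150 Ω
V = I × R_par = 10 × 150 = 1500 V
I_R2 = V/R2 = 1500/300 = 5 A

Final answer: 5 A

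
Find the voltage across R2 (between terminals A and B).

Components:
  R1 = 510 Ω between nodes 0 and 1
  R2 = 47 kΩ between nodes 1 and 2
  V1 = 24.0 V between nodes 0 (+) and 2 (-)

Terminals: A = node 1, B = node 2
R1 and R2 are in series across V1 (node 0 → node 1 → node 2), and the output A–B is taken across R2, so this is a voltage divider.
Series current: I = V1/(R1 + R2) = 24/(510 + 47000) = 24/47510 = 0.0005052 A
V_R2 = I × R2 = V1 × R2/(R1 + R2) = 24 × 47000/47510 = 23.74 V

Final answer: 23.74 V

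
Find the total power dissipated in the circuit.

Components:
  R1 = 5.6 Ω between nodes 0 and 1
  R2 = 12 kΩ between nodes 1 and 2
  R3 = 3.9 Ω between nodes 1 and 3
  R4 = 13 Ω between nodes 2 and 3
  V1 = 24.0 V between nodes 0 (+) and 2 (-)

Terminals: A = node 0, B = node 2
Nodal analysis, taking node 2 as the 0 V reference.
Source V1 fixes V_0 = 24 V.
KCL at each unknown node (sum of currents leaving = 0; resistances in Ω):
  Node 1: (V_1 - 24)/5.6 + (V_1 - 0)/12000 + (V_1 - V_3)/3.9 = 0
  Node 3: (V_3 - V_1)/3.9 + (V_3 - 0)/13 = 0
Collecting terms (coefficients in siemens):
  0.4351·V_1 - 0.2564·V_3 = 4.286
  0.3333·V_3 - 0.2564·V_1 = 0
Determinant D = (0.4351)(0.3333) - (-0.2564)(-0.2564) = 0.07928
V_1 = [(4.286)(0.3333) - (-0.2564)(0)]/D = 18.02 V
V_3 = [(0.4351)(0) - (4.286)(-0.2564)]/D = 13.86 V
Power in each resistor, P = (ΔV)²/R:
  P_R1 = (24 - 18.02)²/5.6 = 6.385 W
  P_R2 = (18.02 - 0)²/12000 = 0.02706 W
  P_R3 = (18.02 - 13.86)²/3.9 = 4.434 W
  P_R4 = (0 - 13.86)²/13 = 14.78 W
P_total = P_R1 + P_R2 + P_R3 + P_R4 = 25.63 W

Final answer: 25.63 W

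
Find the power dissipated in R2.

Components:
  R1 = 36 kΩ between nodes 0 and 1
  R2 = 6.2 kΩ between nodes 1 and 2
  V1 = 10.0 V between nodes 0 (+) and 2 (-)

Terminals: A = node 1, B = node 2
Nodal analysis, taking node 2 as the 0 V reference.
Source V1 fixes V_0 = 10 V.
KCL at each unknown node (sum of currents leaving = 0; resistances in Ω):
  Node 1: (V_1 - 10)/36000 + (V_1 - 0)/6200 = 0
Collecting terms: 0.0001891 × V_1 = 0.0002778  =>  V_1 = 1.469 V
I_R2 = (V_1 - V_2)/R2 = (1.469 - 0)/6200 = 0.000237 A
P_R2 = I_R2² × R2 = (0.000237)² × 6200 = 0.0003482 W

Final answer: 0.0003482 W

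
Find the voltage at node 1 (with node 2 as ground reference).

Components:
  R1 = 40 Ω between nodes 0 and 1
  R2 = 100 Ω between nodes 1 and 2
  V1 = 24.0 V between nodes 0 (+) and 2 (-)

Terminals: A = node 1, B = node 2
Nodal analysis, taking node 2 as the 0 V reference.
Source V1 fixes V_0 = 24 V.
KCL at each unknown node (sum of currents leaving = 0; resistances in Ω):
  Node 1: (V_1 - 24)/40 + (V_1 - 0)/100 = 0
Collecting terms: 0.035 × V_1 = 0.6  =>  V_1 = 17.14 V
The requested potential is V_1 = 17.14 V.

Final answer: V_1 = 17.14 V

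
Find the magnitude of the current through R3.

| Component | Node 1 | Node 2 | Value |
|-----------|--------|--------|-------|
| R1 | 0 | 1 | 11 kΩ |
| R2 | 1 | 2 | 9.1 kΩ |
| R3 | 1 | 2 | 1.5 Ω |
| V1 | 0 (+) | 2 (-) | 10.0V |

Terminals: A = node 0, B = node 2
Nodal analysis, taking node 2 as the 0 V reference.
Source V1 fixes V_0 = 10 V.
KCL at each unknown node (sum of currents leaving = 0; resistances in Ω):
  Node 1: (V_1 - 10)/11000 + (V_1 - 0)/9100 + (V_1 - 0)/1.5 = 0
Collecting terms: 0.6669 × V_1 = 0.0009091  =>  V_1 = 0.001363 V
I_R3 = (V_1 - V_2)/R3 = (0.001363 - 0)/1.5 = 0.0009088 A
|I_R3| = 0.0009088 A

Final answer: |I_R3| = 0.0009088 A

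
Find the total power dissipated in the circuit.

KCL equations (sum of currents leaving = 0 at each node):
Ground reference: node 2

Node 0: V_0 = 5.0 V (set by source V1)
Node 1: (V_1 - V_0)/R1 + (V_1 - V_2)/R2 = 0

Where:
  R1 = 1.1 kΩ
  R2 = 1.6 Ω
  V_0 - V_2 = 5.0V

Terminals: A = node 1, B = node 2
Nodal analysis, taking node 2 as the 0 V reference.
Source V1 fixes V_0 = 5 V.
KCL at each unknown node (sum of currents leaving = 0; resistances in Ω):
  Node 1: (V_1 - 5)/1100 + (V_1 - 0)/1.6 = 0
Collecting terms: 0.6259 × V_1 = 0.004545  =>  V_1 = 0.007262 V
Power in each resistor, P = (ΔV)²/R:
  P_R1 = (5 - 0.007262)²/1100 = 0.02266 W
  P_R2 = (0.007262 - 0)²/1.6 = 0.00003296 W
P_total = P_R1 + P_R2 = 0.02269 W

Final answer: 0.02269 W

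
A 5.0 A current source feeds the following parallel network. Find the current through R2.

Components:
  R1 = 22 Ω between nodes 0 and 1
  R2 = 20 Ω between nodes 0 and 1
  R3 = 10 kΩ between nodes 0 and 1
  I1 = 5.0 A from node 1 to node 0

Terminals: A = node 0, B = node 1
All resistors sit directly between nodes 0 and 1, so they are in parallel and share one voltage V; the full source current 5 A splits among them.
1/R_par = 1/22 + 1/20 + 1/10000 = 0.09555 S  =>  R_par = 10.47 Ω
V = I × R_par = 5 × 10.47 = 52.33 V
I_R2 = V/R2 = 52.33/20 = 2.616 A

Final answer: 2.616 A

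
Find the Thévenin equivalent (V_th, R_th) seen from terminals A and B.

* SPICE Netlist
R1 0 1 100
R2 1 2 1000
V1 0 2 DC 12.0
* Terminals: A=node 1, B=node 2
Step 1 — V_th is the open-circuit voltage V_A - V_B (nothing connected across the terminals).
Nodal analysis, taking node 2 as the 0 V reference.
Source V1 fixes V_0 = 12 V.
KCL at each unknown node (sum of currents leaving = 0; resistances in Ω):
  Node 1: (V_1 - 12)/100 + (V_1 - 0)/1000 = 0
Collecting terms: 0.011 × V_1 = 0.12  =>  V_1 = 10.91 V
V_th = V_1 - V_2 = 10.91 - 0 = 10.91 V
Step 2 — R_th: zero the source — replace V1 by a short circuit (node 2 merges into node 0) — and find the resistance seen between A (node 1) and B (node 0).
Reduce the network between node 1 (A) and node 0 (B) by series/parallel combination:
  Rp1 = R1 ‖ R2 (parallel, both between nodes 0 and 1) = 1/(1/100 + 1/1000) = 90.91 Ω
R_th = 90.91 Ω

Final answer: V_th = 10.91 V, R_th = 90.91 Ω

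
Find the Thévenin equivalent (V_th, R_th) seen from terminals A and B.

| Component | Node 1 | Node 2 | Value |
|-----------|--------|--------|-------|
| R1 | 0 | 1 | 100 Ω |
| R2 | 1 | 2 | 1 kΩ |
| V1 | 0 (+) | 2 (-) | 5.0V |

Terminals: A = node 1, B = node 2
Step 1 — V_th is the open-circuit voltage V_A - V_B (nothing connected across the terminals).
Nodal analysis, taking node 2 as the 0 V reference.
Source V1 fixes V_0 = 5 V.
KCL at each unknown node (sum of currents leaving = 0; resistances in Ω):
  Node 1: (V_1 - 5)/100 + (V_1 - 0)/1000 = 0
Collecting terms: 0.011 × V_1 = 0.05  =>  V_1 = 4.545 V
V_th = V_1 - V_2 = 4.545 - 0 = 4.545 V
Step 2 — R_th: zero the source — replace V1 by a short circuit (node 2 merges into node 0) — and find the resistance seen between A (node 1) and B (node 0).
Reduce the network between node 1 (A) and node 0 (B) by series/parallel combination:
  Rp1 = R1 ‖ R2 (parallel, both between nodes 0 and 1) = 1/(1/100 + 1/1000) = 90.91 Ω
R_th = 90.91 Ω

Final answer: V_th = 4.545 V, R_th = 90.91 Ω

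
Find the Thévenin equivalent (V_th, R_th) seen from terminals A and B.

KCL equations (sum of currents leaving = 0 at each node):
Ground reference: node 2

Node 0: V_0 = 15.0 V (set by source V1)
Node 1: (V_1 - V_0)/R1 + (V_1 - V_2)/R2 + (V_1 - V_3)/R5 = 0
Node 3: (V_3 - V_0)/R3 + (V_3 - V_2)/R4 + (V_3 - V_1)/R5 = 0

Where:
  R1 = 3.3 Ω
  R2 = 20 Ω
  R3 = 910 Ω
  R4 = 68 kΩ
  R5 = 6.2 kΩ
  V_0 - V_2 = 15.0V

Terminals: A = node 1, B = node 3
Step 1 — V_th is the open-circuit voltage V_A - V_B (nothing connected across the terminals).
Nodal analysis, taking node 2 as the 0 V reference.
Source V1 fixes V_0 = 15 V.
KCL at each unknown node (sum of currents leaving = 0; resistances in Ω):
  Node 1: (V_1 - 15)/3.3 + (V_1 - 0)/20 + (V_1 - V_3)/6200 = 0
  Node 3: (V_3 - 15)/910 + (V_3 - 0)/68000 + (V_3 - V_1)/6200 = 0
Collecting terms (coefficients in siemens):
  0.3532·V_1 - 0.0001613·V_3 = 4.545
  0.001275·V_3 - 0.0001613·V_1 = 0.01648
Determinant D = (0.3532)(0.001275) - (-0.0001613)(-0.0001613) = 0.0004503
V_1 = [(4.545)(0.001275) - (-0.0001613)(0.01648)]/D = 12.88 V
V_3 = [(0.3532)(0.01648) - (4.545)(-0.0001613)]/D = 14.56 V
V_th = V_1 - V_3 = 12.88 - 14.56 = -1.682 V
Step 2 — R_th: zero the source — replace V1 by a short circuit (node 2 merges into node 0) — and find the resistance seen between A (node 1) and B (node 3).
Reduce the network between node 1 (A) and node 3 (B) by series/parallel combination:
  Rp1 = R1 ‖ R2 (parallel, both between nodes 0 and 1) = 1/(1/3.3 + 1/20) = 2.833 Ω
  Rp2 = R3 ‖ R4 (parallel, both between nodes 0 and 3) = 1/(1/910 + 1/68000) = 898 Ω
  Rs1 = Rp1 + Rp2 (series, joined only at node 0) = 2.833 + 898 = 900.8 Ω
  Rp3 = R5 ‖ Rs1 (parallel, both between nodes 1 and 3) = 1/(1/6200 + 1/900.8) = 786.5 Ω
R_th = 786.5 Ω

Final answer: V_th = -1.682 V, R_th = 786.5 Ω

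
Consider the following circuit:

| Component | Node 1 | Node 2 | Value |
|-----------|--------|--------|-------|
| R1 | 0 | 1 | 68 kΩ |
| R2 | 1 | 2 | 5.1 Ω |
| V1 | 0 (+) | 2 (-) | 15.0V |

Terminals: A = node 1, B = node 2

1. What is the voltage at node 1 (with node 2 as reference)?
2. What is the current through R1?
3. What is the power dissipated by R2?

Nodal analysis, taking node 2 as the 0 V reference.
Source V1 fixes V_0 = 15 V.
KCL at each unknown node (sum of currents leaving = 0; resistances in Ω):
  Node 1: (V_1 - 15)/68000 + (V_1 - 0)/5.1 = 0
Collecting terms: 0.1961 × V_1 = 0.0002206  =>  V_1 = 0.001125 V
Part 1:
  Read off the nodal solution: V_1 = 0.001125 V
Part 2:
  I_R1 = (V_0 - V_1)/R1 = (15 - 0.001125)/68000 = 0.0002206 A
  Magnitude: I_R1 = 0.0002206 A
Part 3:
  I_R2 = (V_1 - V_2)/R2 = (0.001125 - 0)/5.1 = 0.0002206 A
  P_R2 = I_R2² × R2 = (0.0002206)² × 5.1 = 0.0000002481 W

Final answers:
1. V_1 = 0.001125 V
2. I_R1 = 0.0002206 A
3. P_R2 = 2.481e-07 W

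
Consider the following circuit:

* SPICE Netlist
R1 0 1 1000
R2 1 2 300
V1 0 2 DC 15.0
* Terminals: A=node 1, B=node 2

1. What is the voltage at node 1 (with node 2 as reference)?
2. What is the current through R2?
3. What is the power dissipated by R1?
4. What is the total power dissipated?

Nodal analysis, taking node 2 as the 0 V reference.
Source V1 fixes V_0 = 15 V.
KCL at each unknown node (sum of currents leaving = 0; resistances in Ω):
  Node 1: (V_1 - 15)/1000 + (V_1 - 0)/300 = 0
Collecting terms: 0.004333 × V_1 = 0.015  =>  V_1 = 3.462 V
Part 1:
  Read off the nodal solution: V_1 = 3.462 V
Part 2:
  I_R2 = (V_1 - V_2)/R2 = (3.462 - 0)/300 = 0.01154 A
  Magnitude: I_R2 = 0.01154 A
Part 3:
  I_R1 = (V_0 - V_1)/R1 = (15 - 3.462)/1000 = 0.01154 A
  P_R1 = I_R1² × R1 = (0.01154)² × 1000 = 0.1331 W
Part 4:
  Power in each resistor, P = (ΔV)²/R:
    P_R1 = (15 - 3.462)²/1000 = 0.1331 W
    P_R2 = (3.462 - 0)²/300 = 0.03994 W
  P_total = P_R1 + P_R2 = 0.1731 W

Final answers:
1. V_1 = 3.462 V
2. I_R2 = 0.01154 A
3. P_R1 = 0.1331 W
4. P_total = 0.1731 W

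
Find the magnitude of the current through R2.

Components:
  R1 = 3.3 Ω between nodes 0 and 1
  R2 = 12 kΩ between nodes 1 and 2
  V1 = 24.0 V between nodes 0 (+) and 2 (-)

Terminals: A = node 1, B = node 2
Nodal analysis, taking node 2 as the 0 V reference.
Source V1 fixes V_0 = 24 V.
KCL at each unknown node (sum of currents leaving = 0; resistances in Ω):
  Node 1: (V_1 - 24)/3.3 + (V_1 - 0)/12000 = 0
Collecting terms: 0.3031 × V_1 = 7.273  =>  V_1 = 23.99 V
I_R2 = (V_1 - V_2)/R2 = (23.99 - 0)/12000 = 0.001999 A
|I_R2| = 0.001999 A

Final answer: |I_R2| = 0.001999 A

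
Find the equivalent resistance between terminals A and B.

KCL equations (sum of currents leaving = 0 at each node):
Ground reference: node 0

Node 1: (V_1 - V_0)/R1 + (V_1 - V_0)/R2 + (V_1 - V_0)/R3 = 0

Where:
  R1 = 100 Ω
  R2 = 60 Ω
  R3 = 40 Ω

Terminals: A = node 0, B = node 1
Reduce the network between node 0 (A) and node 1 (B) by series/parallel combination:
  Rp1 = R1 ‖ R2 ‖ R3 (parallel, all between nodes 0 and 1) = 1/(1/100 + 1/60 + 1/40) = 19.35 Ω
R_eq = 19.35 Ω

Final answer: 19.35 Ω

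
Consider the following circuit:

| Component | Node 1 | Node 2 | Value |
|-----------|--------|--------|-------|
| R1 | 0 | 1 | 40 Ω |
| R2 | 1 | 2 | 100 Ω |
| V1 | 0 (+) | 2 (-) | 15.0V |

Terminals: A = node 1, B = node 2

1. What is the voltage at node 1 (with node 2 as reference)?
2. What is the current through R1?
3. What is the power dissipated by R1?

Nodal analysis, taking node 2 as the 0 V reference.
Source V1 fixes V_0 = 15 V.
KCL at each unknown node (sum of currents leaving = 0; resistances in Ω):
  Node 1: (V_1 - 15)/40 + (V_1 - 0)/100 = 0
Collecting terms: 0.035 × V_1 = 0.375  =>  V_1 = 10.71 V
Part 1:
  Read off the nodal solution: V_1 = 10.71 V
Part 2:
  I_R1 = (V_0 - V_1)/R1 = (15 - 10.71)/40 = 0.1071 A
  Magnitude: I_R1 = 0.1071 A
Part 3:
  I_R1 = (V_0 - V_1)/R1 = (15 - 10.71)/40 = 0.1071 A
  P_R1 = I_R1² × R1 = (0.1071)² × 40 = 0.4592 W

Final answers:
1. V_1 = 10.71 V
2. I_R1 = 0.1071 A
3. P_R1 = 0.4592 W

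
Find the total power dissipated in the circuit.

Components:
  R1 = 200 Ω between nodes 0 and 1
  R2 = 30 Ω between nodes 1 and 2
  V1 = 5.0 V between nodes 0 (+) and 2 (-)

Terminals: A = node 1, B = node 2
Nodal analysis, taking node 2 as the 0 V reference.
Source V1 fixes V_0 = 5 V.
KCL at each unknown node (sum of currents leaving = 0; resistances in Ω):
  Node 1: (V_1 - 5)/200 + (V_1 - 0)/30 = 0
Collecting terms: 0.03833 × V_1 = 0.025  =>  V_1 = 0.6522 V
Power in each resistor, P = (ΔV)²/R:
  P_R1 = (5 - 0.6522)²/200 = 0.09452 W
  P_R2 = (0.6522 - 0)²/30 = 0.01418 W
P_total = P_R1 + P_R2 = 0.1087 W

Final answer: 0.1087 W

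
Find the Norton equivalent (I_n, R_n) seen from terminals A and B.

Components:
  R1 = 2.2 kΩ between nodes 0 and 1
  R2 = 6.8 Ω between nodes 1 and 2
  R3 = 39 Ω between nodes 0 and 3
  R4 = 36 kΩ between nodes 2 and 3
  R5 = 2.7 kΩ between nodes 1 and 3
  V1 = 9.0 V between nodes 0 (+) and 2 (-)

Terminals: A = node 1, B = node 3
Find the Thévenin equivalent first; then I_n = V_th/R_th and R_n = R_th.
Step 1 — V_th is the open-circuit voltage V_A - V_B (nothing connected across the terminals).
Nodal analysis, taking node 2 as the 0 V reference.
Source V1 fixes V_0 = 9 V.
KCL at each unknown node (sum of currents leaving = 0; resistances in Ω):
  Node 1: (V_1 - 9)/2200 + (V_1 - 0)/6.8 + (V_1 - V_3)/2700 = 0
  Node 3: (V_3 - 9)/39 + (V_3 - 0)/36000 + (V_3 - V_1)/2700 = 0
Collecting terms (coefficients in siemens):
  0.1479·V_1 - 0.0003704·V_3 = 0.004091
  0.02604·V_3 - 0.0003704·V_1 = 0.2308
Determinant D = (0.1479)(0.02604) - (-0.0003704)(-0.0003704) = 0.003851
V_1 = [(0.004091)(0.02604) - (-0.0003704)(0.2308)]/D = 0.04986 V
V_3 = [(0.1479)(0.2308) - (0.004091)(-0.0003704)]/D = 8.863 V
V_th = V_1 - V_3 = 0.04986 - 8.863 = -8.813 V
Step 2 — R_th: zero the source — replace V1 by a short circuit (node 2 merges into node 0) — and find the resistance seen between A (node 1) and B (node 3).
Reduce the network between node 1 (A) and node 3 (B) by series/parallel combination:
  Rp1 = R1 ‖ R2 (parallel, both between nodes 0 and 1) = 1/(1/2200 + 1/6.8) = 6.779 Ω
  Rp2 = R3 ‖ R4 (parallel, both between nodes 0 and 3) = 1/(1/39 + 1/36000) = 38.96 Ω
  Rs1 = Rp1 + Rp2 (series, joined only at node 0) = 6.779 + 38.96 = 45.74 Ω
  Rp3 = R5 ‖ Rs1 (parallel, both between nodes 1 and 3) = 1/(1/2700 + 1/45.74) = 44.97 Ω
R_th = 44.97 Ω
I_n = V_th/R_th = -8.813/44.97 = -0.196 A, and R_n = R_th = 44.97 Ω

Final answer: I_n = -0.196 A, R_n = 44.97 Ω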